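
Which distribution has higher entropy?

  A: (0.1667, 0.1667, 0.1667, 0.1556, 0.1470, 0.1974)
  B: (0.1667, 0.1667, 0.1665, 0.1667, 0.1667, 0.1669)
B

Both distributions are close to uniform, making this a harder comparison.

H(A) = 2.5788 bits
H(B) = 2.5850 bits

The distribution closer to uniform has higher entropy.
Answer: B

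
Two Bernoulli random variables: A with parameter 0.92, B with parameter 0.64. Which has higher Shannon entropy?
B

For binary distributions, entropy is maximized at p=0.5 and decreases as p moves toward 0 or 1.

H(A) = H(0.92) = 0.4022 bits
H(B) = H(0.64) = 0.9427 bits

Distribution B (p=0.64) is closer to uniform (p=0.5), so it has higher entropy.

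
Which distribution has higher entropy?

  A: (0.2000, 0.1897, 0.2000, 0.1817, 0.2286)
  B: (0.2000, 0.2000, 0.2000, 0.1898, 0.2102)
B

Both distributions are close to uniform, making this a harder comparison.

H(A) = 2.3175 bits
H(B) = 2.3212 bits

The distribution closer to uniform has higher entropy.
Answer: B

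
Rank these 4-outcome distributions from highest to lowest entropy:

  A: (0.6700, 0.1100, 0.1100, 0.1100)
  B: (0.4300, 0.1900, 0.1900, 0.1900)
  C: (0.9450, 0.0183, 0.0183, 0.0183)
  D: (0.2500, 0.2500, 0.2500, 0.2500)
D > B > A > C

Key insight: Entropy is maximized by uniform distributions and minimized by concentrated distributions.

Entropies:
  H(A) = 1.4380 bits
  H(B) = 1.8892 bits
  H(C) = 0.3944 bits
  H(D) = 2.0000 bits

Ranking: D > B > A > C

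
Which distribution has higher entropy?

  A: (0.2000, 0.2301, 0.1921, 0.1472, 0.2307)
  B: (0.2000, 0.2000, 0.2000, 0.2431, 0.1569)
B

Both distributions are close to uniform, making this a harder comparison.

H(A) = 2.3043 bits
H(B) = 2.3084 bits

The distribution closer to uniform has higher entropy.
Answer: B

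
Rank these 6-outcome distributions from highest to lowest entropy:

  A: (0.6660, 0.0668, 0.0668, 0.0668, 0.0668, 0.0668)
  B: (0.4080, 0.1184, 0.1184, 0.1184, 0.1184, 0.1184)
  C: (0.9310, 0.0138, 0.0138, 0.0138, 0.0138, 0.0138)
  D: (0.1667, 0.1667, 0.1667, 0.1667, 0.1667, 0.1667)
D > B > A > C

Key insight: Entropy is maximized by uniform distributions and minimized by concentrated distributions.

Entropies:
  H(A) = 1.6945 bits
  H(B) = 2.3500 bits
  H(C) = 0.5224 bits
  H(D) = 2.5850 bits

Ranking: D > B > A > C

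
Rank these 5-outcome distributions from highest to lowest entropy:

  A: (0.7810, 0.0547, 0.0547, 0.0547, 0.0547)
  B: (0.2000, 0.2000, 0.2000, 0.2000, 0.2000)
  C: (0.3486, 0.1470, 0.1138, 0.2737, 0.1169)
B > C > A

Key insight: Entropy is maximized by uniform distributions and minimized by concentrated distributions.

- Uniform distributions have maximum entropy log₂(5) = 2.3219 bits
- The more "peaked" or concentrated a distribution, the lower its entropy

Entropies:
  H(A) = 1.1963 bits
  H(B) = 2.3219 bits
  H(C) = 2.1671 bits

Ranking: B > C > A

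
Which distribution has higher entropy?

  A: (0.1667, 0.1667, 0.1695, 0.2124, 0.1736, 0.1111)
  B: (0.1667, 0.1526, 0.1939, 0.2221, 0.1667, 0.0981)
A

Both distributions are close to uniform, making this a harder comparison.

H(A) = 2.5612 bits
H(B) = 2.5451 bits

The distribution closer to uniform has higher entropy.
Answer: A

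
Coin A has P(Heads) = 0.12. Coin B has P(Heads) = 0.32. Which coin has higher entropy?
B

For binary distributions, entropy is maximized at p=0.5 and decreases as p moves toward 0 or 1.

H(A) = H(0.12) = 0.5294 bits
H(B) = H(0.32) = 0.9044 bits

Distribution B (p=0.32) is closer to uniform (p=0.5), so it has higher entropy.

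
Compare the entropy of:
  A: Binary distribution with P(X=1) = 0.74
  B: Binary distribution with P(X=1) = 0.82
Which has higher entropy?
A

For binary distributions, entropy is maximized at p=0.5 and decreases as p moves toward 0 or 1.

H(A) = H(0.74) = 0.8267 bits
H(B) = H(0.82) = 0.6801 bits

Distribution A (p=0.74) is closer to uniform (p=0.5), so it has higher entropy.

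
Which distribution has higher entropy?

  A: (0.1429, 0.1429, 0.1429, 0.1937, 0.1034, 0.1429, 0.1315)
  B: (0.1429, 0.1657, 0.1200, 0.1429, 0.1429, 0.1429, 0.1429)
B

Both distributions are close to uniform, making this a harder comparison.

H(A) = 2.7863 bits
H(B) = 2.8021 bits

The distribution closer to uniform has higher entropy.
Answer: B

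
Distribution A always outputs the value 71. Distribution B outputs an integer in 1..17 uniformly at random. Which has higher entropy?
B

A is deterministic, so H(A) = 0. B is uniform over 17 outcomes, so H(B) = log₂(17) = 4.087 bits. Any distribution with genuine randomness has higher entropy than a deterministic one.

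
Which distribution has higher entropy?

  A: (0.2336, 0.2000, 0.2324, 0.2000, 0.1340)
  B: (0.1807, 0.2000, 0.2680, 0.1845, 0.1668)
B

Both distributions are close to uniform, making this a harder comparison.

H(A) = 2.2967 bits
H(B) = 2.3004 bits

The distribution closer to uniform has higher entropy.
Answer: B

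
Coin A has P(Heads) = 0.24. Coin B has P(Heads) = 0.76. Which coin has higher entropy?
Equal

For binary distributions, entropy is maximized at p=0.5 and decreases as p moves toward 0 or 1.

H(A) = H(0.24) = 0.7950 bits
H(B) = H(0.76) = 0.7950 bits

Both distributions are equally far from uniform (|0.24-0.5| = |0.76-0.5|), so they have the same entropy.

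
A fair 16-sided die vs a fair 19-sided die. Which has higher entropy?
19-sided die

Both are uniform distributions; for uniform over n outcomes, H = log₂(n). H(16-sided) = log₂(16) = 4.000 bits and H(19-sided) = log₂(19) = 4.248 bits. More outcomes in a uniform distribution means higher entropy.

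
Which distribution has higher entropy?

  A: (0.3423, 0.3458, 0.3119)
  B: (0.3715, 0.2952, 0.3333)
A

Both distributions are close to uniform, making this a harder comparison.

H(A) = 1.5834 bits
H(B) = 1.5786 bits

The distribution closer to uniform has higher entropy.
Answer: A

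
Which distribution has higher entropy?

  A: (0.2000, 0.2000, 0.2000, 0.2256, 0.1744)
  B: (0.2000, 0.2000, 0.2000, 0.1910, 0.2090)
B

Both distributions are close to uniform, making this a harder comparison.

H(A) = 2.3172 bits
H(B) = 2.3213 bits

The distribution closer to uniform has higher entropy.
Answer: B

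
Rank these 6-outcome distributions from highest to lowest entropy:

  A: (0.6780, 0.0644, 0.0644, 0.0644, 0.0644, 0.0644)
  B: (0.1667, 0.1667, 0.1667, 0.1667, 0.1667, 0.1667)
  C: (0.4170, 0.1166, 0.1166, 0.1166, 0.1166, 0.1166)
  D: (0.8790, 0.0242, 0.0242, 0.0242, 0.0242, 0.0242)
B > C > A > D

Key insight: Entropy is maximized by uniform distributions and minimized by concentrated distributions.

Entropies:
  H(A) = 1.6542 bits
  H(B) = 2.5850 bits
  H(C) = 2.3337 bits
  H(D) = 0.8132 bits

Ranking: B > C > A > D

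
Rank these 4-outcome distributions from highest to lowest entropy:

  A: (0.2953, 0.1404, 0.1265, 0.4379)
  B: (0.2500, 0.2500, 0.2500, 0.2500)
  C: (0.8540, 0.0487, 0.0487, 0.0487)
B > A > C

Key insight: Entropy is maximized by uniform distributions and minimized by concentrated distributions.

- Uniform distributions have maximum entropy log₂(4) = 2.0000 bits
- The more "peaked" or concentrated a distribution, the lower its entropy

Entropies:
  H(A) = 1.8162 bits
  H(B) = 2.0000 bits
  H(C) = 0.8311 bits

Ranking: B > A > C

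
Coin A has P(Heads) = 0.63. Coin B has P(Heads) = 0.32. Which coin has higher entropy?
A

For binary distributions, entropy is maximized at p=0.5 and decreases as p moves toward 0 or 1.

H(A) = H(0.63) = 0.9507 bits
H(B) = H(0.32) = 0.9044 bits

Distribution A (p=0.63) is closer to uniform (p=0.5), so it has higher entropy.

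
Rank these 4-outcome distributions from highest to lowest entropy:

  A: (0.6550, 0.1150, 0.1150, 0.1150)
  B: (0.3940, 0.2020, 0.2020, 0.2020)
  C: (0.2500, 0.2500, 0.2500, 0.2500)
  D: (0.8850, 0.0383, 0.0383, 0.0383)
C > B > A > D

Key insight: Entropy is maximized by uniform distributions and minimized by concentrated distributions.

Entropies:
  H(A) = 1.4763 bits
  H(B) = 1.9278 bits
  H(C) = 2.0000 bits
  H(D) = 0.6971 bits

Ranking: C > B > A > D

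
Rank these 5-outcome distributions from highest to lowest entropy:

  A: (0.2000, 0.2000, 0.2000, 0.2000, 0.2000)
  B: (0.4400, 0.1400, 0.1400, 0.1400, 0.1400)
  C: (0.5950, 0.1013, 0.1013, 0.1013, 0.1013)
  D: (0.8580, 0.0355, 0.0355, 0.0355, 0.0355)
A > B > C > D

Key insight: Entropy is maximized by uniform distributions and minimized by concentrated distributions.

Entropies:
  H(A) = 2.3219 bits
  H(B) = 2.1096 bits
  H(C) = 1.7838 bits
  H(D) = 0.8735 bits

Ranking: A > B > C > D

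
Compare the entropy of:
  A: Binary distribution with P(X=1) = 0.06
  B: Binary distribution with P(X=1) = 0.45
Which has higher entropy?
B

For binary distributions, entropy is maximized at p=0.5 and decreases as p moves toward 0 or 1.

H(A) = H(0.06) = 0.3274 bits
H(B) = H(0.45) = 0.9928 bits

Distribution B (p=0.45) is closer to uniform (p=0.5), so it has higher entropy.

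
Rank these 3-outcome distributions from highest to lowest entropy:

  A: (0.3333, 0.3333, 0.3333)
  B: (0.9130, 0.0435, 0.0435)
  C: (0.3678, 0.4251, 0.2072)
A > C > B

Key insight: Entropy is maximized by uniform distributions and minimized by concentrated distributions.

- Uniform distributions have maximum entropy log₂(3) = 1.5850 bits
- The more "peaked" or concentrated a distribution, the lower its entropy

Entropies:
  H(A) = 1.5850 bits
  H(B) = 0.5134 bits
  H(C) = 1.5259 bits

Ranking: A > C > B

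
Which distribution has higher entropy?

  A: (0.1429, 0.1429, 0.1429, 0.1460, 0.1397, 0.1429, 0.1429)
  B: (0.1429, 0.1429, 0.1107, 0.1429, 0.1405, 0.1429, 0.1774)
A

Both distributions are close to uniform, making this a harder comparison.

H(A) = 2.8073 bits
H(B) = 2.7960 bits

The distribution closer to uniform has higher entropy.
Answer: A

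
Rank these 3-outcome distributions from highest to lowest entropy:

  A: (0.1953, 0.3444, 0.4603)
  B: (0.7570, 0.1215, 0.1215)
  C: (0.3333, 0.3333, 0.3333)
C > A > B

Key insight: Entropy is maximized by uniform distributions and minimized by concentrated distributions.

- Uniform distributions have maximum entropy log₂(3) = 1.5850 bits
- The more "peaked" or concentrated a distribution, the lower its entropy

Entropies:
  H(A) = 1.5051 bits
  H(B) = 1.0430 bits
  H(C) = 1.5850 bits

Ranking: C > A > B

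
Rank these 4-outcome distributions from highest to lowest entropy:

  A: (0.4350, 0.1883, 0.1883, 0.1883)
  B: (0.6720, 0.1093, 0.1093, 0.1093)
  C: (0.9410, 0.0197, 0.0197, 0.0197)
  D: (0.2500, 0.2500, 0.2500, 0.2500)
D > A > B > C

Key insight: Entropy is maximized by uniform distributions and minimized by concentrated distributions.

Entropies:
  H(A) = 1.8833 bits
  H(B) = 1.4327 bits
  H(C) = 0.4170 bits
  H(D) = 2.0000 bits

Ranking: D > A > B > C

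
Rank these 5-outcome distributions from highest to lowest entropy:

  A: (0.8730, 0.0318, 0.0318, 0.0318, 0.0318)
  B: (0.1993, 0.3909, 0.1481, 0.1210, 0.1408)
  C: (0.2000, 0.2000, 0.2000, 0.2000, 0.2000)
C > B > A

Key insight: Entropy is maximized by uniform distributions and minimized by concentrated distributions.

- Uniform distributions have maximum entropy log₂(5) = 2.3219 bits
- The more "peaked" or concentrated a distribution, the lower its entropy

Entropies:
  H(A) = 0.8032 bits
  H(B) = 2.1683 bits
  H(C) = 2.3219 bits

Ranking: C > B > A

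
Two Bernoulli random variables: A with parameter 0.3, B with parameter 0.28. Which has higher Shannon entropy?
A

For binary distributions, entropy is maximized at p=0.5 and decreases as p moves toward 0 or 1.

H(A) = H(0.3) = 0.8813 bits
H(B) = H(0.28) = 0.8555 bits

Distribution A (p=0.3) is closer to uniform (p=0.5), so it has higher entropy.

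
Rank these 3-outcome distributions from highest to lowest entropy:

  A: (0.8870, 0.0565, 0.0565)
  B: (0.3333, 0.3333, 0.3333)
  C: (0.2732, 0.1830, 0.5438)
B > C > A

Key insight: Entropy is maximized by uniform distributions and minimized by concentrated distributions.

- Uniform distributions have maximum entropy log₂(3) = 1.5850 bits
- The more "peaked" or concentrated a distribution, the lower its entropy

Entropies:
  H(A) = 0.6219 bits
  H(B) = 1.5850 bits
  H(C) = 1.4377 bits

Ranking: B > C > A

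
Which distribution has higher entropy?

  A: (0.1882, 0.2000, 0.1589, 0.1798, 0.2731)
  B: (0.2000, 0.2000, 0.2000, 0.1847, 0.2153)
B

Both distributions are close to uniform, making this a harder comparison.

H(A) = 2.2960 bits
H(B) = 2.3202 bits

The distribution closer to uniform has higher entropy.
Answer: B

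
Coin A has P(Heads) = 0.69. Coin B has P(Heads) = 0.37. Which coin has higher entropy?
B

For binary distributions, entropy is maximized at p=0.5 and decreases as p moves toward 0 or 1.

H(A) = H(0.69) = 0.8932 bits
H(B) = H(0.37) = 0.9507 bits

Distribution B (p=0.37) is closer to uniform (p=0.5), so it has higher entropy.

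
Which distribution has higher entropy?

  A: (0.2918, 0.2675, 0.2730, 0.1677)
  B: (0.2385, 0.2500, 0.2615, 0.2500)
B

Both distributions are close to uniform, making this a harder comparison.

H(A) = 1.9707 bits
H(B) = 1.9992 bits

The distribution closer to uniform has higher entropy.
Answer: B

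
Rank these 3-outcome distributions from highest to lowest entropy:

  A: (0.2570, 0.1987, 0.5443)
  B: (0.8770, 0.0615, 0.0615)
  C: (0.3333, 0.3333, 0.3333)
C > A > B

Key insight: Entropy is maximized by uniform distributions and minimized by concentrated distributions.

- Uniform distributions have maximum entropy log₂(3) = 1.5850 bits
- The more "peaked" or concentrated a distribution, the lower its entropy

Entropies:
  H(A) = 1.4447 bits
  H(B) = 0.6609 bits
  H(C) = 1.5850 bits

Ranking: C > A > B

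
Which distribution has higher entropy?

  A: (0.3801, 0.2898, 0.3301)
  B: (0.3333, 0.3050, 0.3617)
B

Both distributions are close to uniform, making this a harder comparison.

H(A) = 1.5761 bits
H(B) = 1.5815 bits

The distribution closer to uniform has higher entropy.
Answer: B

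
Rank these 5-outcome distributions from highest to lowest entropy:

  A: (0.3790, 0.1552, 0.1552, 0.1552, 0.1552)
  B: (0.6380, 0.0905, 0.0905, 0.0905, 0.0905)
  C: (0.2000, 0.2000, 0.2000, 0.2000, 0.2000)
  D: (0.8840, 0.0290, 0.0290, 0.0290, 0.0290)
C > A > B > D

Key insight: Entropy is maximized by uniform distributions and minimized by concentrated distributions.

Entropies:
  H(A) = 2.1993 bits
  H(B) = 1.6683 bits
  H(C) = 2.3219 bits
  H(D) = 0.7498 bits

Ranking: C > A > B > D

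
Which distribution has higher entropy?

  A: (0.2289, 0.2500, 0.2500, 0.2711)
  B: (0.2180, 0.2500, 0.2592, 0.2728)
A

Both distributions are close to uniform, making this a harder comparison.

H(A) = 1.9974 bits
H(B) = 1.9952 bits

The distribution closer to uniform has higher entropy.
Answer: A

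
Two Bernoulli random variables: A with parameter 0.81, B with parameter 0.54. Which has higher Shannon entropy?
B

For binary distributions, entropy is maximized at p=0.5 and decreases as p moves toward 0 or 1.

H(A) = H(0.81) = 0.7015 bits
H(B) = H(0.54) = 0.9954 bits

Distribution B (p=0.54) is closer to uniform (p=0.5), so it has higher entropy.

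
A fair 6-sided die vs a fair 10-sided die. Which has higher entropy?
10-sided die

Both are uniform distributions; for uniform over n outcomes, H = log₂(n). H(6-sided) = log₂(6) = 2.585 bits and H(10-sided) = log₂(10) = 3.322 bits. More outcomes in a uniform distribution means higher entropy.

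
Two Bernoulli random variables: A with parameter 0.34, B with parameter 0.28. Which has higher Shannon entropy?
A

For binary distributions, entropy is maximized at p=0.5 and decreases as p moves toward 0 or 1.

H(A) = H(0.34) = 0.9248 bits
H(B) = H(0.28) = 0.8555 bits

Distribution A (p=0.34) is closer to uniform (p=0.5), so it has higher entropy.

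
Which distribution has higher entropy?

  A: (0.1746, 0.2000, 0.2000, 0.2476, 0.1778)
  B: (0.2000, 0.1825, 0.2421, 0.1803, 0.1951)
B

Both distributions are close to uniform, making this a harder comparison.

H(A) = 2.3101 bits
H(B) = 2.3133 bits

The distribution closer to uniform has higher entropy.
Answer: B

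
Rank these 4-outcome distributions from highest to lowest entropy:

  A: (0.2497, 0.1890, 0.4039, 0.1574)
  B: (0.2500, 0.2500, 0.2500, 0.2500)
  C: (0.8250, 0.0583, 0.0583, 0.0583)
B > A > C

Key insight: Entropy is maximized by uniform distributions and minimized by concentrated distributions.

- Uniform distributions have maximum entropy log₂(4) = 2.0000 bits
- The more "peaked" or concentrated a distribution, the lower its entropy

Entropies:
  H(A) = 1.9022 bits
  H(B) = 2.0000 bits
  H(C) = 0.9464 bits

Ranking: B > A > C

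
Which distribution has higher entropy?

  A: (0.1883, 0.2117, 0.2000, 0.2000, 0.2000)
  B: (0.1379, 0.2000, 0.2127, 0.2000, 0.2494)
A

Both distributions are close to uniform, making this a harder comparison.

H(A) = 2.3209 bits
H(B) = 2.2976 bits

The distribution closer to uniform has higher entropy.
Answer: A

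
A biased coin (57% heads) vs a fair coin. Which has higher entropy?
Fair coin

The fair coin is uniform (p=0.5), maximizing binary entropy at 1 bit. The biased coin has H(0.57) ≈ 0.986 bits — its outcome is more predictable, so its entropy is lower.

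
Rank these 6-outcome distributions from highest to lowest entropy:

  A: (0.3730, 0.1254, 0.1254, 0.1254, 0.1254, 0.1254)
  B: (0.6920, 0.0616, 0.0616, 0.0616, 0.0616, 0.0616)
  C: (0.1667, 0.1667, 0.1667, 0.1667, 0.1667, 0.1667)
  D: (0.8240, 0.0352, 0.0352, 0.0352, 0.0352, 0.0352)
C > A > B > D

Key insight: Entropy is maximized by uniform distributions and minimized by concentrated distributions.

Entropies:
  H(A) = 2.4088 bits
  H(B) = 1.6060 bits
  H(C) = 2.5850 bits
  H(D) = 1.0799 bits

Ranking: C > A > B > D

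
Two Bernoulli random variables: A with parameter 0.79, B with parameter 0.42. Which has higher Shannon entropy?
B

For binary distributions, entropy is maximized at p=0.5 and decreases as p moves toward 0 or 1.

H(A) = H(0.79) = 0.7415 bits
H(B) = H(0.42) = 0.9815 bits

Distribution B (p=0.42) is closer to uniform (p=0.5), so it has higher entropy.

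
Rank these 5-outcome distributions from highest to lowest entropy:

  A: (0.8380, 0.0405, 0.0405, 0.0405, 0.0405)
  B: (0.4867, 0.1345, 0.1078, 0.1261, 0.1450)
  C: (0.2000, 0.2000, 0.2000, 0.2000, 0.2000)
C > B > A

Key insight: Entropy is maximized by uniform distributions and minimized by concentrated distributions.

- Uniform distributions have maximum entropy log₂(5) = 2.3219 bits
- The more "peaked" or concentrated a distribution, the lower its entropy

Entropies:
  H(A) = 0.9631 bits
  H(B) = 2.0219 bits
  H(C) = 2.3219 bits

Ranking: C > B > A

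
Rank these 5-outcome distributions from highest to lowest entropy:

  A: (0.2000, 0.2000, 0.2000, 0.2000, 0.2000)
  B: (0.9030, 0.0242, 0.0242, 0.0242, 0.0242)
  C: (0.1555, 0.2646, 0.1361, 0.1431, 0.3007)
A > C > B

Key insight: Entropy is maximized by uniform distributions and minimized by concentrated distributions.

- Uniform distributions have maximum entropy log₂(5) = 2.3219 bits
- The more "peaked" or concentrated a distribution, the lower its entropy

Entropies:
  H(A) = 2.3219 bits
  H(B) = 0.6534 bits
  H(C) = 2.2393 bits

Ranking: A > C > B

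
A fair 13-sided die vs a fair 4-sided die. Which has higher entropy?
13-sided die

Both are uniform distributions; for uniform over n outcomes, H = log₂(n). H(13-sided) = log₂(13) = 3.700 bits and H(4-sided) = log₂(4) = 2.000 bits. More outcomes in a uniform distribution means higher entropy.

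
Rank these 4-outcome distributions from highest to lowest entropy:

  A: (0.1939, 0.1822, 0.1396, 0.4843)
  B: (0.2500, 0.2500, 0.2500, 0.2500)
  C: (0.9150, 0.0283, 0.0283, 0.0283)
B > A > C

Key insight: Entropy is maximized by uniform distributions and minimized by concentrated distributions.

- Uniform distributions have maximum entropy log₂(4) = 2.0000 bits
- The more "peaked" or concentrated a distribution, the lower its entropy

Entropies:
  H(A) = 1.8096 bits
  H(B) = 2.0000 bits
  H(C) = 0.5543 bits

Ranking: B > A > C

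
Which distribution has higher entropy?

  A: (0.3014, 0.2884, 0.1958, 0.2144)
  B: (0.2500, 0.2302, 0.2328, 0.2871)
B

Both distributions are close to uniform, making this a harder comparison.

H(A) = 1.9758 bits
H(B) = 1.9942 bits

The distribution closer to uniform has higher entropy.
Answer: B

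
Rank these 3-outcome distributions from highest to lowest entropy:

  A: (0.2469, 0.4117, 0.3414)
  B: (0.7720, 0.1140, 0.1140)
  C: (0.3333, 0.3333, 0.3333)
C > A > B

Key insight: Entropy is maximized by uniform distributions and minimized by concentrated distributions.

- Uniform distributions have maximum entropy log₂(3) = 1.5850 bits
- The more "peaked" or concentrated a distribution, the lower its entropy

Entropies:
  H(A) = 1.5547 bits
  H(B) = 1.0025 bits
  H(C) = 1.5850 bits

Ranking: C > A > B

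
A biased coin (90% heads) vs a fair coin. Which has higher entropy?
Fair coin

The fair coin is uniform (p=0.5), maximizing binary entropy at 1 bit. The biased coin has H(0.90) ≈ 0.469 bits — its outcome is more predictable, so its entropy is lower.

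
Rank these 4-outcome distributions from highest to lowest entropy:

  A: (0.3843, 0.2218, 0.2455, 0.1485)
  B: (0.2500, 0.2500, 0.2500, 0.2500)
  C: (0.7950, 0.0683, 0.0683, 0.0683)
B > A > C

Key insight: Entropy is maximized by uniform distributions and minimized by concentrated distributions.

- Uniform distributions have maximum entropy log₂(4) = 2.0000 bits
- The more "peaked" or concentrated a distribution, the lower its entropy

Entropies:
  H(A) = 1.9181 bits
  H(B) = 2.0000 bits
  H(C) = 1.0567 bits

Ranking: B > A > C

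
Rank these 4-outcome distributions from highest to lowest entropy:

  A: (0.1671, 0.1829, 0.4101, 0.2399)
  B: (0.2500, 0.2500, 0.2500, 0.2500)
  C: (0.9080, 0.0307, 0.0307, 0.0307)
B > A > C

Key insight: Entropy is maximized by uniform distributions and minimized by concentrated distributions.

- Uniform distributions have maximum entropy log₂(4) = 2.0000 bits
- The more "peaked" or concentrated a distribution, the lower its entropy

Entropies:
  H(A) = 1.9010 bits
  H(B) = 2.0000 bits
  H(C) = 0.5889 bits

Ranking: B > A > C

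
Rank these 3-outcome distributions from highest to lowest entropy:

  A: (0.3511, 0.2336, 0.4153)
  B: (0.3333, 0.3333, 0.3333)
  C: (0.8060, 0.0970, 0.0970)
B > A > C

Key insight: Entropy is maximized by uniform distributions and minimized by concentrated distributions.

- Uniform distributions have maximum entropy log₂(3) = 1.5850 bits
- The more "peaked" or concentrated a distribution, the lower its entropy

Entropies:
  H(A) = 1.5468 bits
  H(B) = 1.5850 bits
  H(C) = 0.9038 bits

Ranking: B > A > C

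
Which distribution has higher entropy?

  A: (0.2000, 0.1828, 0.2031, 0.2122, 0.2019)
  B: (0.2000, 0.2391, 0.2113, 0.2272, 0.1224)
A

Both distributions are close to uniform, making this a harder comparison.

H(A) = 2.3203 bits
H(B) = 2.2885 bits

The distribution closer to uniform has higher entropy.
Answer: A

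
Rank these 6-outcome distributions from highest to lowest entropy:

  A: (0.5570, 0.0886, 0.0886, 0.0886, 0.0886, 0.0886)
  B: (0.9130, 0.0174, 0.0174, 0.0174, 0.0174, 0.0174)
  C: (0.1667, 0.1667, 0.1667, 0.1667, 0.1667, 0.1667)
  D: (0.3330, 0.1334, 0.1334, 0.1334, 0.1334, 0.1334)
C > D > A > B

Key insight: Entropy is maximized by uniform distributions and minimized by concentrated distributions.

Entropies:
  H(A) = 2.0192 bits
  H(B) = 0.6284 bits
  H(C) = 2.5850 bits
  H(D) = 2.4667 bits

Ranking: C > D > A > B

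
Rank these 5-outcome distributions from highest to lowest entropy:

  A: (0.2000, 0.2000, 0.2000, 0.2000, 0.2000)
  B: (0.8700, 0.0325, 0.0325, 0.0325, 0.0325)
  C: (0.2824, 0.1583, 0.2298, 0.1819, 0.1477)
A > C > B

Key insight: Entropy is maximized by uniform distributions and minimized by concentrated distributions.

- Uniform distributions have maximum entropy log₂(5) = 2.3219 bits
- The more "peaked" or concentrated a distribution, the lower its entropy

Entropies:
  H(A) = 2.3219 bits
  H(B) = 0.8174 bits
  H(C) = 2.2784 bits

Ranking: A > C > B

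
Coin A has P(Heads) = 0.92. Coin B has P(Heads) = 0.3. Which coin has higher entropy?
B

For binary distributions, entropy is maximized at p=0.5 and decreases as p moves toward 0 or 1.

H(A) = H(0.92) = 0.4022 bits
H(B) = H(0.3) = 0.8813 bits

Distribution B (p=0.3) is closer to uniform (p=0.5), so it has higher entropy.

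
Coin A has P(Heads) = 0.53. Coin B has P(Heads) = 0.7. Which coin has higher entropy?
A

For binary distributions, entropy is maximized at p=0.5 and decreases as p moves toward 0 or 1.

H(A) = H(0.53) = 0.9974 bits
H(B) = H(0.7) = 0.8813 bits

Distribution A (p=0.53) is closer to uniform (p=0.5), so it has higher entropy.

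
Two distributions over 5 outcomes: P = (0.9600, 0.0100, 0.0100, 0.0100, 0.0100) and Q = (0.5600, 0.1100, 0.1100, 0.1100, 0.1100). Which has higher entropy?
Q

P is highly concentrated on one outcome (96%), making it nearly deterministic. Q spreads its mass more evenly (max 56%). The more spread-out distribution has higher entropy: H(P) ≈ 0.322 bits, H(Q) ≈ 1.870 bits.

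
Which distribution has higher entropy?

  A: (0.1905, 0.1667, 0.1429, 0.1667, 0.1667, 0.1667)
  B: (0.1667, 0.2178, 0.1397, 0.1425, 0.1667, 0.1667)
A

Both distributions are close to uniform, making this a harder comparison.

H(A) = 2.5800 bits
H(B) = 2.5687 bits

The distribution closer to uniform has higher entropy.
Answer: A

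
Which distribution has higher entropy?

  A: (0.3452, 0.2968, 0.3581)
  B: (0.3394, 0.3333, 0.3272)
B

Both distributions are close to uniform, making this a harder comparison.

H(A) = 1.5804 bits
H(B) = 1.5848 bits

The distribution closer to uniform has higher entropy.
Answer: B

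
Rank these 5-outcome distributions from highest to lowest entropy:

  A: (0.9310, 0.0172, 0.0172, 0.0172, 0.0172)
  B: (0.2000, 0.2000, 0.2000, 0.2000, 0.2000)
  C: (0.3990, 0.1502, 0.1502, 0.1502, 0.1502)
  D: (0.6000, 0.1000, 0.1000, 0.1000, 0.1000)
B > C > D > A

Key insight: Entropy is maximized by uniform distributions and minimized by concentrated distributions.

Entropies:
  H(A) = 0.5002 bits
  H(B) = 2.3219 bits
  H(C) = 2.1724 bits
  H(D) = 1.7710 bits

Ranking: B > C > D > A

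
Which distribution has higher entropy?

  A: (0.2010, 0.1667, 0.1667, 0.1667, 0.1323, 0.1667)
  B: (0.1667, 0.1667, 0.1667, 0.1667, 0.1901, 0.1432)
B

Both distributions are close to uniform, making this a harder comparison.

H(A) = 2.5747 bits
H(B) = 2.5802 bits

The distribution closer to uniform has higher entropy.
Answer: B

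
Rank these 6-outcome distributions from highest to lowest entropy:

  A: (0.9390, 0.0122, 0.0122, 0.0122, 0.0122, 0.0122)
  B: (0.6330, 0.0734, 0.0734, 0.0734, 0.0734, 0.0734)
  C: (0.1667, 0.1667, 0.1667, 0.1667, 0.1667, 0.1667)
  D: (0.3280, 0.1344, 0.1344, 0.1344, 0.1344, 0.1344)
C > D > B > A

Key insight: Entropy is maximized by uniform distributions and minimized by concentrated distributions.

Entropies:
  H(A) = 0.4730 bits
  H(B) = 1.8005 bits
  H(C) = 2.5850 bits
  H(D) = 2.4732 bits

Ranking: C > D > B > A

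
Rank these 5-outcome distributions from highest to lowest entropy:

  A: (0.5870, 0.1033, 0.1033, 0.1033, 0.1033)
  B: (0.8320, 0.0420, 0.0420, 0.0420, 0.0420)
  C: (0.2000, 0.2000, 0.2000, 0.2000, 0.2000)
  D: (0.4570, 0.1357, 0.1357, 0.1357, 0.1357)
C > D > A > B

Key insight: Entropy is maximized by uniform distributions and minimized by concentrated distributions.

Entropies:
  H(A) = 1.8040 bits
  H(B) = 0.9891 bits
  H(C) = 2.3219 bits
  H(D) = 2.0807 bits

Ranking: C > D > A > B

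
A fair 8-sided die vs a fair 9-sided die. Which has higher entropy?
9-sided die

Both are uniform distributions; for uniform over n outcomes, H = log₂(n). H(8-sided) = log₂(8) = 3.000 bits and H(9-sided) = log₂(9) = 3.170 bits. More outcomes in a uniform distribution means higher entropy.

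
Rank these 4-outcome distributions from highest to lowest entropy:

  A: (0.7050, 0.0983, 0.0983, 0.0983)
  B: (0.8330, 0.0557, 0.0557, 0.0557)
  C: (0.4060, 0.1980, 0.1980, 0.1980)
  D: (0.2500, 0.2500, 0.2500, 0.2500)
D > C > A > B

Key insight: Entropy is maximized by uniform distributions and minimized by concentrated distributions.

Entropies:
  H(A) = 1.3427 bits
  H(B) = 0.9155 bits
  H(C) = 1.9158 bits
  H(D) = 2.0000 bits

Ranking: D > C > A > B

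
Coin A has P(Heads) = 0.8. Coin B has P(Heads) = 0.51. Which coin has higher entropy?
B

For binary distributions, entropy is maximized at p=0.5 and decreases as p moves toward 0 or 1.

H(A) = H(0.8) = 0.7219 bits
H(B) = H(0.51) = 0.9997 bits

Distribution B (p=0.51) is closer to uniform (p=0.5), so it has higher entropy.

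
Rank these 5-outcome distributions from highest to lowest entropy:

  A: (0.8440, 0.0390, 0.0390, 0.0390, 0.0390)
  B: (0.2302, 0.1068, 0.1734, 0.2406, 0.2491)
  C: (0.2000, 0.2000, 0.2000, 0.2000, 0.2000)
C > B > A

Key insight: Entropy is maximized by uniform distributions and minimized by concentrated distributions.

- Uniform distributions have maximum entropy log₂(5) = 2.3219 bits
- The more "peaked" or concentrated a distribution, the lower its entropy

Entropies:
  H(A) = 0.9367 bits
  H(B) = 2.2647 bits
  H(C) = 2.3219 bits

Ranking: C > B > A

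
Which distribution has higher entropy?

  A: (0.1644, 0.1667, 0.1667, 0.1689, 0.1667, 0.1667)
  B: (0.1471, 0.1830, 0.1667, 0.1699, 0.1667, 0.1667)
A

Both distributions are close to uniform, making this a harder comparison.

H(A) = 2.5849 bits
H(B) = 2.5821 bits

The distribution closer to uniform has higher entropy.
Answer: A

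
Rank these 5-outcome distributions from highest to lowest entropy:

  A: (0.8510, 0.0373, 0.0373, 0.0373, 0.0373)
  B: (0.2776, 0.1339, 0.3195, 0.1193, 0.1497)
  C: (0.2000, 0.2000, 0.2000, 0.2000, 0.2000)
C > B > A

Key insight: Entropy is maximized by uniform distributions and minimized by concentrated distributions.

- Uniform distributions have maximum entropy log₂(5) = 2.3219 bits
- The more "peaked" or concentrated a distribution, the lower its entropy

Entropies:
  H(A) = 0.9053 bits
  H(B) = 2.2037 bits
  H(C) = 2.3219 bits

Ranking: C > B > A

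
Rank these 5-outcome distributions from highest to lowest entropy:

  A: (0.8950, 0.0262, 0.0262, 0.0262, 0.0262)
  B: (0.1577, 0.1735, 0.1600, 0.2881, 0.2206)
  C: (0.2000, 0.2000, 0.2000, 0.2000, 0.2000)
C > B > A

Key insight: Entropy is maximized by uniform distributions and minimized by concentrated distributions.

- Uniform distributions have maximum entropy log₂(5) = 2.3219 bits
- The more "peaked" or concentrated a distribution, the lower its entropy

Entropies:
  H(A) = 0.6946 bits
  H(B) = 2.2800 bits
  H(C) = 2.3219 bits

Ranking: C > B > A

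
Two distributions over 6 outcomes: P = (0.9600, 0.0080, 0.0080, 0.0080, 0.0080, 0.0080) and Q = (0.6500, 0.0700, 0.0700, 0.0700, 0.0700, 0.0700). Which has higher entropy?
Q

P is highly concentrated on one outcome (96%), making it nearly deterministic. Q spreads its mass more evenly (max 65%). The more spread-out distribution has higher entropy: H(P) ≈ 0.335 bits, H(Q) ≈ 1.747 bits.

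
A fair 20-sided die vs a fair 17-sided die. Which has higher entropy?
20-sided die

Both are uniform distributions; for uniform over n outcomes, H = log₂(n). H(20-sided) = log₂(20) = 4.322 bits and H(17-sided) = log₂(17) = 4.087 bits. More outcomes in a uniform distribution means higher entropy.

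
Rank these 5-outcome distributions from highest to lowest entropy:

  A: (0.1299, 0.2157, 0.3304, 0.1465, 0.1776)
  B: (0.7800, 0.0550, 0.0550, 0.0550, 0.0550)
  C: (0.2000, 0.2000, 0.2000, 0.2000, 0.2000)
C > A > B

Key insight: Entropy is maximized by uniform distributions and minimized by concentrated distributions.

- Uniform distributions have maximum entropy log₂(5) = 2.3219 bits
- The more "peaked" or concentrated a distribution, the lower its entropy

Entropies:
  H(A) = 2.2363 bits
  H(B) = 1.2002 bits
  H(C) = 2.3219 bits

Ranking: C > A > B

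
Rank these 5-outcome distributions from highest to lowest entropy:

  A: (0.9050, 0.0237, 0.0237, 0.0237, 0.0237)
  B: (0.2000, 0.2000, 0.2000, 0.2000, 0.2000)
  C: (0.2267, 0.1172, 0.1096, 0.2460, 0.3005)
B > C > A

Key insight: Entropy is maximized by uniform distributions and minimized by concentrated distributions.

- Uniform distributions have maximum entropy log₂(5) = 2.3219 bits
- The more "peaked" or concentrated a distribution, the lower its entropy

Entropies:
  H(A) = 0.6429 bits
  H(B) = 2.3219 bits
  H(C) = 2.2165 bits

Ranking: B > C > A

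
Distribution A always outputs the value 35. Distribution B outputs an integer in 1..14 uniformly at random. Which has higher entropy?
B

A is deterministic, so H(A) = 0. B is uniform over 14 outcomes, so H(B) = log₂(14) = 3.807 bits. Any distribution with genuine randomness has higher entropy than a deterministic one.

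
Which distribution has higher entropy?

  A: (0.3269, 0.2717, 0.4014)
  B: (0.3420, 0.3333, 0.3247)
B

Both distributions are close to uniform, making this a harder comparison.

H(A) = 1.5667 bits
H(B) = 1.5846 bits

The distribution closer to uniform has higher entropy.
Answer: B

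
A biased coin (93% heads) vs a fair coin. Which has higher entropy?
Fair coin

The fair coin is uniform (p=0.5), maximizing binary entropy at 1 bit. The biased coin has H(0.93) ≈ 0.366 bits — its outcome is more predictable, so its entropy is lower.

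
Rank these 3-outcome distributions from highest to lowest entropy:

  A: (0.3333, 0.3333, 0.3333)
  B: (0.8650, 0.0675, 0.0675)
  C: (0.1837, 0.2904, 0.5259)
A > C > B

Key insight: Entropy is maximized by uniform distributions and minimized by concentrated distributions.

- Uniform distributions have maximum entropy log₂(3) = 1.5850 bits
- The more "peaked" or concentrated a distribution, the lower its entropy

Entropies:
  H(A) = 1.5850 bits
  H(B) = 0.7060 bits
  H(C) = 1.4547 bits

Ranking: A > C > B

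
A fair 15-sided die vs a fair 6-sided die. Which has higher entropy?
15-sided die

Both are uniform distributions; for uniform over n outcomes, H = log₂(n). H(15-sided) = log₂(15) = 3.907 bits and H(6-sided) = log₂(6) = 2.585 bits. More outcomes in a uniform distribution means higher entropy.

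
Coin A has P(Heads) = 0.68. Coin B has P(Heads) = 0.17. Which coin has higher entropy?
A

For binary distributions, entropy is maximized at p=0.5 and decreases as p moves toward 0 or 1.

H(A) = H(0.68) = 0.9044 bits
H(B) = H(0.17) = 0.6577 bits

Distribution A (p=0.68) is closer to uniform (p=0.5), so it has higher entropy.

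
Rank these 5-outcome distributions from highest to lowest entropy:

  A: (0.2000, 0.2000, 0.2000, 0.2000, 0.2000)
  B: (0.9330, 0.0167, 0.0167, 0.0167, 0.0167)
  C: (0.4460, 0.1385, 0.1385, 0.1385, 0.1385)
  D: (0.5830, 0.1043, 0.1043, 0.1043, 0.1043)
A > C > D > B

Key insight: Entropy is maximized by uniform distributions and minimized by concentrated distributions.

Entropies:
  H(A) = 2.3219 bits
  H(B) = 0.4886 bits
  H(C) = 2.0996 bits
  H(D) = 1.8140 bits

Ranking: A > C > D > B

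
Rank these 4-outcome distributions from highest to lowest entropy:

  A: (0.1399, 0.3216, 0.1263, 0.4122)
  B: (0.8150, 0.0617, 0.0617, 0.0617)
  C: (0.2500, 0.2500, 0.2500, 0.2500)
C > A > B

Key insight: Entropy is maximized by uniform distributions and minimized by concentrated distributions.

- Uniform distributions have maximum entropy log₂(4) = 2.0000 bits
- The more "peaked" or concentrated a distribution, the lower its entropy

Entropies:
  H(A) = 1.8273 bits
  H(B) = 0.9841 bits
  H(C) = 2.0000 bits

Ranking: C > A > B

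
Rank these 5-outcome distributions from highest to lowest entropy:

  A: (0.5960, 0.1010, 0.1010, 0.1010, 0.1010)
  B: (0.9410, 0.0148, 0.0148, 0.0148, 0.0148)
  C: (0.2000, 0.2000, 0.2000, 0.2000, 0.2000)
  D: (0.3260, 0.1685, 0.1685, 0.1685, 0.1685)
C > D > A > B

Key insight: Entropy is maximized by uniform distributions and minimized by concentrated distributions.

Entropies:
  H(A) = 1.7812 bits
  H(B) = 0.4415 bits
  H(C) = 2.3219 bits
  H(D) = 2.2588 bits

Ranking: C > D > A > B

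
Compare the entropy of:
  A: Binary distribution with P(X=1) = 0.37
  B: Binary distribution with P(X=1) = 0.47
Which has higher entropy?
B

For binary distributions, entropy is maximized at p=0.5 and decreases as p moves toward 0 or 1.

H(A) = H(0.37) = 0.9507 bits
H(B) = H(0.47) = 0.9974 bits

Distribution B (p=0.47) is closer to uniform (p=0.5), so it has higher entropy.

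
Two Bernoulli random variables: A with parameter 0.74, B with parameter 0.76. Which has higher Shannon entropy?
A

For binary distributions, entropy is maximized at p=0.5 and decreases as p moves toward 0 or 1.

H(A) = H(0.74) = 0.8267 bits
H(B) = H(0.76) = 0.7950 bits

Distribution A (p=0.74) is closer to uniform (p=0.5), so it has higher entropy.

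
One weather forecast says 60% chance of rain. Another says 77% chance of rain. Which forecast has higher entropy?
60% forecast

Treat each forecast as a Bernoulli distribution. Binary entropy is maximized at p=0.5 and falls off symmetrically toward 0 or 1. The 60% forecast is closer to 50%, so it is more uncertain. H(60%) ≈ 0.971 bits, H(77%) ≈ 0.778 bits.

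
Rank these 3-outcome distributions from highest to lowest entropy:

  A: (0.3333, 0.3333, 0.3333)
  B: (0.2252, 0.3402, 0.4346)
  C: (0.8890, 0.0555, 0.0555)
A > B > C

Key insight: Entropy is maximized by uniform distributions and minimized by concentrated distributions.

- Uniform distributions have maximum entropy log₂(3) = 1.5850 bits
- The more "peaked" or concentrated a distribution, the lower its entropy

Entropies:
  H(A) = 1.5850 bits
  H(B) = 1.5360 bits
  H(C) = 0.6139 bits

Ranking: A > B > C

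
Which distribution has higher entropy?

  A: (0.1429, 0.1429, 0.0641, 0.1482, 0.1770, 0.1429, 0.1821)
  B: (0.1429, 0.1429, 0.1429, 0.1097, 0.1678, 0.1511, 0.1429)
B

Both distributions are close to uniform, making this a harder comparison.

H(A) = 2.7551 bits
H(B) = 2.7980 bits

The distribution closer to uniform has higher entropy.
Answer: B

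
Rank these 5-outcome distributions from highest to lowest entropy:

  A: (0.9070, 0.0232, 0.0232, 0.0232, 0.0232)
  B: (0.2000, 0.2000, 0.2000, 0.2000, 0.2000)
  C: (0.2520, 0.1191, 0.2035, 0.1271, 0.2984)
B > C > A

Key insight: Entropy is maximized by uniform distributions and minimized by concentrated distributions.

- Uniform distributions have maximum entropy log₂(5) = 2.3219 bits
- The more "peaked" or concentrated a distribution, the lower its entropy

Entropies:
  H(A) = 0.6324 bits
  H(B) = 2.3219 bits
  H(C) = 2.2329 bits

Ranking: B > C > A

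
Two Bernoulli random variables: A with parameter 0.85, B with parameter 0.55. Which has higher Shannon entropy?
B

For binary distributions, entropy is maximized at p=0.5 and decreases as p moves toward 0 or 1.

H(A) = H(0.85) = 0.6098 bits
H(B) = H(0.55) = 0.9928 bits

Distribution B (p=0.55) is closer to uniform (p=0.5), so it has higher entropy.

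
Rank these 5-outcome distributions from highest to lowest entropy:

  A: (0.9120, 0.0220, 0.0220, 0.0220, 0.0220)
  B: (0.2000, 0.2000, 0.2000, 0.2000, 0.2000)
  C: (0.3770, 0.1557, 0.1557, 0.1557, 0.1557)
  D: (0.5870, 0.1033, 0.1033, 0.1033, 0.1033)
B > C > D > A

Key insight: Entropy is maximized by uniform distributions and minimized by concentrated distributions.

Entropies:
  H(A) = 0.6058 bits
  H(B) = 2.3219 bits
  H(C) = 2.2019 bits
  H(D) = 1.8040 bits

Ranking: B > C > D > A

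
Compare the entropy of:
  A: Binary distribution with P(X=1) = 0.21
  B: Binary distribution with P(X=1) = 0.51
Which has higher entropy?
B

For binary distributions, entropy is maximized at p=0.5 and decreases as p moves toward 0 or 1.

H(A) = H(0.21) = 0.7415 bits
H(B) = H(0.51) = 0.9997 bits

Distribution B (p=0.51) is closer to uniform (p=0.5), so it has higher entropy.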